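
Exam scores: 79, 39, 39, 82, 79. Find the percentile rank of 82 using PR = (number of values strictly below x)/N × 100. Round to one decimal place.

80.0

N = 5.
Strictly below 82: 4. Equal to 82: 1.
PR = 4/5 × 100 = 80.0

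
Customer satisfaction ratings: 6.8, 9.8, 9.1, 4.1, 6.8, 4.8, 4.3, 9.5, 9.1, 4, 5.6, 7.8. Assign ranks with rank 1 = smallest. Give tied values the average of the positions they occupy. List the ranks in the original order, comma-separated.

Sorted (ascending): 4, 4.1, 4.3, 4.8, 5.6, 6.8, 6.8, 7.8, 9.1, 9.1, 9.5, 9.8
The 2 values of 6.8 occupy positions 6–7 → average rank (6+7)/2 = 6.5.
The 2 values of 9.1 occupy positions 9–10 → average rank (9+10)/2 = 9.5.

6.5, 12, 9.5, 2, 6.5, 4, 3, 11, 9.5, 1, 5, 8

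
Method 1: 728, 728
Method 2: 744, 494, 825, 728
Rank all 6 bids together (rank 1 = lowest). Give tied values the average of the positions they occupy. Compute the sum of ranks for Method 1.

6

Sorted (ascending): 494, 728, 728, 728, 744, 825
The 3 values of 728 occupy positions 2–4 → average rank 3.
Method 1 values → pooled ranks: 728→3, 728→3
Rank sum = 3 + 3 = 6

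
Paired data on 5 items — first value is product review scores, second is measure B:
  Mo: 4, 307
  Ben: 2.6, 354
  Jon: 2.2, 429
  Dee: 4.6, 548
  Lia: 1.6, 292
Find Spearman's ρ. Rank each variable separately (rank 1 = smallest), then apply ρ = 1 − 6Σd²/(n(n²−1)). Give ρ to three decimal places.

0.600

Ranks of variable 1: 4, 3, 2, 5, 1
Ranks of variable 2: 2, 3, 4, 5, 1
d = r₁ − r₂: 2, 0, -2, 0, 0
d²: 4, 0, 4, 0, 0; Σd² = 8
ρ = 1 − 6·8/(5·24) = 1 − 48/120 = 0.600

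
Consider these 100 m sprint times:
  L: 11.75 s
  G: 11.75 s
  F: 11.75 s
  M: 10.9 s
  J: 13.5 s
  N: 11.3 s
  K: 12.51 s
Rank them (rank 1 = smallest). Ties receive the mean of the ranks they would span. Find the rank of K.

Sorted (ascending): 10.9, 11.3, 11.75, 11.75, 11.75, 12.51, 13.5
The 3 values of 11.75 occupy positions 3–5 → average rank 4.
K has value 12.51 s → rank 6.

6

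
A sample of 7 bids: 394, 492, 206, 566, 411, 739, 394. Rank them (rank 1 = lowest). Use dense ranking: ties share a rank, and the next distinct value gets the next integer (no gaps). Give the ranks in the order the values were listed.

Sorted (ascending): 206, 394, 394, 411, 492, 566, 739
The 2 values of 394 share dense rank 2.
Remaining distinct values take the next consecutive integers.

2, 4, 1, 5, 3, 6, 2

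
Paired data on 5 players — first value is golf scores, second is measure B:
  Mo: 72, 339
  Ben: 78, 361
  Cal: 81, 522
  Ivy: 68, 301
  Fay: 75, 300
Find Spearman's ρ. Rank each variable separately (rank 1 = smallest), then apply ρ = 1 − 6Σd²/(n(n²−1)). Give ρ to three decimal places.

0.700

Ranks of variable 1: 2, 4, 5, 1, 3
Ranks of variable 2: 3, 4, 5, 2, 1
d = r₁ − r₂: -1, 0, 0, -1, 2
d²: 1, 0, 0, 1, 4; Σd² = 6
ρ = 1 − 6·6/(5·24) = 1 − 36/120 = 0.700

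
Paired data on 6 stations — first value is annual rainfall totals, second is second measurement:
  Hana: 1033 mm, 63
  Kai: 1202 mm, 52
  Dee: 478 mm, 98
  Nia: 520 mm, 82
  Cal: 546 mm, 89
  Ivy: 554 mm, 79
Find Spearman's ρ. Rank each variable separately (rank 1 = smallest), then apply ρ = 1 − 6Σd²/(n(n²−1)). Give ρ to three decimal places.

Ranks of variable 1: 5, 6, 1, 2, 3, 4
Ranks of variable 2: 2, 1, 6, 4, 5, 3
d = r₁ − r₂: 3, 5, -5, -2, -2, 1
d²: 9, 25, 25, 4, 4, 1; Σd² = 68
ρ = 1 − 6·68/(6·35) = 1 − 408/210 = -0.943

-0.943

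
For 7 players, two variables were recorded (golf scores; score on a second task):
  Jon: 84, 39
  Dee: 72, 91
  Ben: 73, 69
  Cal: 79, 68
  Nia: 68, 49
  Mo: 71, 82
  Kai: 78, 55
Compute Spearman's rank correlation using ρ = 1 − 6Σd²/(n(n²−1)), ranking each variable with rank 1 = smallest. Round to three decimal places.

-0.393

Ranks of variable 1: 7, 3, 4, 6, 1, 2, 5
Ranks of variable 2: 1, 7, 5, 4, 2, 6, 3
d = r₁ − r₂: 6, -4, -1, 2, -1, -4, 2
d²: 36, 16, 1, 4, 1, 16, 4; Σd² = 78
ρ = 1 − 6·78/(7·48) = 1 − 468/336 = -0.393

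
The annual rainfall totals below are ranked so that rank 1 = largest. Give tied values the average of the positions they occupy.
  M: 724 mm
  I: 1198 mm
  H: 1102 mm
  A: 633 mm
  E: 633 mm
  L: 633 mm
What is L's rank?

Sorted (descending): 1198, 1102, 724, 633, 633, 633
The 3 values of 633 occupy positions 4–6 → average rank 5.
L has value 633 mm → rank 5.

5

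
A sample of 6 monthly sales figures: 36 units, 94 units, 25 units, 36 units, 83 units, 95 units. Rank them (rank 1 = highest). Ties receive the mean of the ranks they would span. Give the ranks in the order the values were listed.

4.5, 2, 6, 4.5, 3, 1

Sorted (descending): 95, 94, 83, 36, 36, 25
The 2 values of 36 occupy positions 4–5 → average rank (4+5)/2 = 4.5.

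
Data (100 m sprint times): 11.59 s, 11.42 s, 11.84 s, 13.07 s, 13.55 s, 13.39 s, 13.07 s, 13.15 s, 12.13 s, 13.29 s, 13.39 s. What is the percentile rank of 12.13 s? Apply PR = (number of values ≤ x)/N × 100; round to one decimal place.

N = 11.
Strictly below 12.13: 3. Equal to 12.13: 1.
PR = 4/11 × 100 = 36.4

36.4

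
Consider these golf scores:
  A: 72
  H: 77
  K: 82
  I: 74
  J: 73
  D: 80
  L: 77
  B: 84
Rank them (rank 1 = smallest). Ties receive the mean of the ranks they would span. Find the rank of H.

4.5

Sorted (ascending): 72, 73, 74, 77, 77, 80, 82, 84
The 2 values of 77 occupy positions 4–5 → average rank (4+5)/2 = 4.5.
H has value 77 → rank 4.5.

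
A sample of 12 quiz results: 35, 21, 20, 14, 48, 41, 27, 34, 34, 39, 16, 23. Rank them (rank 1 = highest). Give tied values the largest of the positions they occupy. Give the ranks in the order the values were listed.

Sorted (descending): 48, 41, 39, 35, 34, 34, 27, 23, 21, 20, 16, 14
The 2 values of 34 occupy positions 5–6 → each gets rank 6.

4, 9, 10, 12, 1, 2, 7, 6, 6, 3, 11, 8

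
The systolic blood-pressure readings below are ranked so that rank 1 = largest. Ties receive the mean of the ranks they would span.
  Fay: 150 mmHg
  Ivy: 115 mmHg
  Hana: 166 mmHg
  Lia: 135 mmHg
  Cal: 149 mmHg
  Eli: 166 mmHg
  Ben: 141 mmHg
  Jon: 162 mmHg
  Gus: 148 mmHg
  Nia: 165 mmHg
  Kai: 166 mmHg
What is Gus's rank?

8

Sorted (descending): 166, 166, 166, 165, 162, 150, 149, 148, 141, 135, 115
The 3 values of 166 occupy positions 1–3 → average rank 2.
Gus has value 148 mmHg → rank 8.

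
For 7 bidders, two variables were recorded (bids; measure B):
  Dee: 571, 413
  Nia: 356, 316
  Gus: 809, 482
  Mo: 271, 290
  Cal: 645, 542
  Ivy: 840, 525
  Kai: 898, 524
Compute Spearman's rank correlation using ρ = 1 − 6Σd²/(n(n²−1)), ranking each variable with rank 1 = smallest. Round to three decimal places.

Ranks of variable 1: 3, 2, 5, 1, 4, 6, 7
Ranks of variable 2: 3, 2, 4, 1, 7, 6, 5
d = r₁ − r₂: 0, 0, 1, 0, -3, 0, 2
d²: 0, 0, 1, 0, 9, 0, 4; Σd² = 14
ρ = 1 − 6·14/(7·48) = 1 − 84/336 = 0.750

0.750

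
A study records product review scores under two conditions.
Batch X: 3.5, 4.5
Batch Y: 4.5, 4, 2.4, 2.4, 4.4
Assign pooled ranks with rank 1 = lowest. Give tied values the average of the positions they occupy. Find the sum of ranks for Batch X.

9.5

Sorted (ascending): 2.4, 2.4, 3.5, 4, 4.4, 4.5, 4.5
The 2 values of 2.4 occupy positions 1–2 → average rank (1+2)/2 = 1.5.
The 2 values of 4.5 occupy positions 6–7 → average rank (6+7)/2 = 6.5.
Batch X values → pooled ranks: 3.5→3, 4.5→6.5
Rank sum = 3 + 6.5 = 9.5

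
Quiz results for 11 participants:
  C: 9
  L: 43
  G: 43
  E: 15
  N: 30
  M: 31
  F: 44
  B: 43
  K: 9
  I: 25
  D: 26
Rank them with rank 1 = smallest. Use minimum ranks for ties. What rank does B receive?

Sorted (ascending): 9, 9, 15, 25, 26, 30, 31, 43, 43, 43, 44
The 2 values of 9 occupy positions 1–2 → each gets rank 1.
The 3 values of 43 occupy positions 8–10 → each gets rank 8.
B has value 43 → rank 8.

8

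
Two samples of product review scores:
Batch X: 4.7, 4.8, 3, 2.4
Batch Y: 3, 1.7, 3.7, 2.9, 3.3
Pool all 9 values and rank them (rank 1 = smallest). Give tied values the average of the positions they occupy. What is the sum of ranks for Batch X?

Sorted (ascending): 1.7, 2.4, 2.9, 3, 3, 3.3, 3.7, 4.7, 4.8
The 2 values of 3 occupy positions 4–5 → average rank (4+5)/2 = 4.5.
Batch X values → pooled ranks: 4.7→8, 4.8→9, 3→4.5, 2.4→2
Rank sum = 8 + 9 + 4.5 + 2 = 23.5

23.5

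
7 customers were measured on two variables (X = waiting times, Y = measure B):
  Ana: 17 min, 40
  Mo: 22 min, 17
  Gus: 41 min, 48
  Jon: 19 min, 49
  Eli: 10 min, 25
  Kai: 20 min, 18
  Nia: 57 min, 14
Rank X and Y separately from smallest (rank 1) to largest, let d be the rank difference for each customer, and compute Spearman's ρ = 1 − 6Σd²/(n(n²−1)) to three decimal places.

-0.429

Ranks of variable 1: 2, 5, 6, 3, 1, 4, 7
Ranks of variable 2: 5, 2, 6, 7, 4, 3, 1
d = r₁ − r₂: -3, 3, 0, -4, -3, 1, 6
d²: 9, 9, 0, 16, 9, 1, 36; Σd² = 80
ρ = 1 − 6·80/(7·48) = 1 − 480/336 = -0.429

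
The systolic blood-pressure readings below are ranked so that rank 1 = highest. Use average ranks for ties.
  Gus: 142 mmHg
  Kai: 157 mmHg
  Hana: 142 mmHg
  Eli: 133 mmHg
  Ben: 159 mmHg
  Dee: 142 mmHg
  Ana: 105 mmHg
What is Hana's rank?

Sorted (descending): 159, 157, 142, 142, 142, 133, 105
The 3 values of 142 occupy positions 3–5 → average rank 4.
Hana has value 142 mmHg → rank 4.

4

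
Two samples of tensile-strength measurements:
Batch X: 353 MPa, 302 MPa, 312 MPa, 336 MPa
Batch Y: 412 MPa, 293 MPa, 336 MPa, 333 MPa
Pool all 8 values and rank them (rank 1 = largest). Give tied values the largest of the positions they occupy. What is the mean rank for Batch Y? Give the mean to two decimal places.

Sorted (descending): 412, 353, 336, 336, 333, 312, 302, 293
The 2 values of 336 occupy positions 3–4 → each gets rank 4.
Batch Y values → pooled ranks: 412→1, 293→8, 336→4, 333→5
Mean rank = (1 + 8 + 4 + 5) / 4 = 4.50

4.50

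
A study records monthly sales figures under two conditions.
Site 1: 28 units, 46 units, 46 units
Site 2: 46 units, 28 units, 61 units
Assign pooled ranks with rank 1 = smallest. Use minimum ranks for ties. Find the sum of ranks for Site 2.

10

Sorted (ascending): 28, 28, 46, 46, 46, 61
The 2 values of 28 occupy positions 1–2 → each gets rank 1.
The 3 values of 46 occupy positions 3–5 → each gets rank 3.
Site 2 values → pooled ranks: 46→3, 28→1, 61→6
Rank sum = 3 + 1 + 6 = 10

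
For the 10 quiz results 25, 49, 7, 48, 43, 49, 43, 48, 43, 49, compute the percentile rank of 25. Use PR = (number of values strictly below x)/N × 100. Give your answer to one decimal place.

N = 10.
Strictly below 25: 1. Equal to 25: 1.
PR = 1/10 × 100 = 10.0

10.0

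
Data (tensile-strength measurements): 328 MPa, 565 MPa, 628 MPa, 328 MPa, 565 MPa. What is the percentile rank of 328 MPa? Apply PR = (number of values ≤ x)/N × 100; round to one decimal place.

40.0

N = 5.
Strictly below 328: 0. Equal to 328: 2.
PR = 2/5 × 100 = 40.0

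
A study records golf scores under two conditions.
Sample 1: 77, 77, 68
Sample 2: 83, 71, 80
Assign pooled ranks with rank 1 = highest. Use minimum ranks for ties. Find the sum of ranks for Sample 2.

Sorted (descending): 83, 80, 77, 77, 71, 68
The 2 values of 77 occupy positions 3–4 → each gets rank 3.
Sample 2 values → pooled ranks: 83→1, 71→5, 80→2
Rank sum = 1 + 5 + 2 = 8

8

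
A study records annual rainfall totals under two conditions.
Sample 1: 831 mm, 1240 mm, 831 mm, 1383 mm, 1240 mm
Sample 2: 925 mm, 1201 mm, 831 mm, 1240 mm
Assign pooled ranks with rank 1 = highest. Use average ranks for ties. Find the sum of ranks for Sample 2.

Sorted (descending): 1383, 1240, 1240, 1240, 1201, 925, 831, 831, 831
The 3 values of 1240 occupy positions 2–4 → average rank 3.
The 3 values of 831 occupy positions 7–9 → average rank 8.
Sample 2 values → pooled ranks: 925→6, 1201→5, 831→8, 1240→3
Rank sum = 6 + 5 + 8 + 3 = 22

22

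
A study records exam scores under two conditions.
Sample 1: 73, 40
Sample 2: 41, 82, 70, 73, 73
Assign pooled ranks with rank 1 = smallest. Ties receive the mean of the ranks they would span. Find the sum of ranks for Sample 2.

22

Sorted (ascending): 40, 41, 70, 73, 73, 73, 82
The 3 values of 73 occupy positions 4–6 → average rank 5.
Sample 2 values → pooled ranks: 41→2, 82→7, 70→3, 73→5, 73→5
Rank sum = 2 + 7 + 3 + 5 + 5 = 22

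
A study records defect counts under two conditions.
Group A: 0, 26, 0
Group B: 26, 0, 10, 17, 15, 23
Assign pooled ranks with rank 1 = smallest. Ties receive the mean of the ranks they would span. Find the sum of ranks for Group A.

Sorted (ascending): 0, 0, 0, 10, 15, 17, 23, 26, 26
The 3 values of 0 occupy positions 1–3 → average rank 2.
The 2 values of 26 occupy positions 8–9 → average rank (8+9)/2 = 8.5.
Group A values → pooled ranks: 0→2, 26→8.5, 0→2
Rank sum = 2 + 8.5 + 2 = 12.5

12.5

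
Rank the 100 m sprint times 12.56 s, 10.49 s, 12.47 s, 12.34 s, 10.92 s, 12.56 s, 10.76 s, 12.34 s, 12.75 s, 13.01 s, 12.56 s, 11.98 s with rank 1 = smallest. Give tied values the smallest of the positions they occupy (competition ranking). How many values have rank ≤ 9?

Sorted (ascending): 10.49, 10.76, 10.92, 11.98, 12.34, 12.34, 12.47, 12.56, 12.56, 12.56, 12.75, 13.01
The 2 values of 12.34 occupy positions 5–6 → each gets rank 5.
The 3 values of 12.56 occupy positions 8–10 → each gets rank 8.
Ranks ≤ 9: {1, 2, 3, 4, 5, 5, 7, 8, 8, 8} → 10 values.

10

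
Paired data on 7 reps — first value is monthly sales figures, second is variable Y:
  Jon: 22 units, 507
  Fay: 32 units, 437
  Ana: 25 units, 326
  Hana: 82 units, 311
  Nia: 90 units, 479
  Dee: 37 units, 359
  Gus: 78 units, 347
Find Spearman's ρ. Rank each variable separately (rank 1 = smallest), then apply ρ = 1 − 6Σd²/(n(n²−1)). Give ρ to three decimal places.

-0.250

Ranks of variable 1: 1, 3, 2, 6, 7, 4, 5
Ranks of variable 2: 7, 5, 2, 1, 6, 4, 3
d = r₁ − r₂: -6, -2, 0, 5, 1, 0, 2
d²: 36, 4, 0, 25, 1, 0, 4; Σd² = 70
ρ = 1 − 6·70/(7·48) = 1 − 420/336 = -0.250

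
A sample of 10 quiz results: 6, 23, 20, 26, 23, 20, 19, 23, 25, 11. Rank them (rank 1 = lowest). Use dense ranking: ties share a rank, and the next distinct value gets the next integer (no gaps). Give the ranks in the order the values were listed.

Sorted (ascending): 6, 11, 19, 20, 20, 23, 23, 23, 25, 26
The 2 values of 20 share dense rank 4.
The 3 values of 23 share dense rank 5.
Remaining distinct values take the next consecutive integers.

1, 5, 4, 7, 5, 4, 3, 5, 6, 2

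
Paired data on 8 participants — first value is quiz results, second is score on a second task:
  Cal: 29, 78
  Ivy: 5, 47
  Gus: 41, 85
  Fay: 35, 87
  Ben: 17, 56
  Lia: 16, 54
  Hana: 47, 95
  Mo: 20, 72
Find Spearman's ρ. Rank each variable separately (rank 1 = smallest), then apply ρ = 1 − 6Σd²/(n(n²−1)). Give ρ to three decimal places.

0.976

Ranks of variable 1: 5, 1, 7, 6, 3, 2, 8, 4
Ranks of variable 2: 5, 1, 6, 7, 3, 2, 8, 4
d = r₁ − r₂: 0, 0, 1, -1, 0, 0, 0, 0
d²: 0, 0, 1, 1, 0, 0, 0, 0; Σd² = 2
ρ = 1 − 6·2/(8·63) = 1 − 12/504 = 0.976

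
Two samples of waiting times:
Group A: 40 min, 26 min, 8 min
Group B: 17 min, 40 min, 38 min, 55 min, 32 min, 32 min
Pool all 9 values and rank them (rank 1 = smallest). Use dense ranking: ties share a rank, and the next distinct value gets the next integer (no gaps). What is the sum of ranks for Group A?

10

Sorted (ascending): 8, 17, 26, 32, 32, 38, 40, 40, 55
The 2 values of 32 share dense rank 4.
The 2 values of 40 share dense rank 6.
Remaining distinct values take the next consecutive integers.
Group A values → pooled ranks: 40→6, 26→3, 8→1
Rank sum = 6 + 3 + 1 = 10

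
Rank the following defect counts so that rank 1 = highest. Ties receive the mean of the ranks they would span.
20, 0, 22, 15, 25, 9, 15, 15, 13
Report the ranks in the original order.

Sorted (descending): 25, 22, 20, 15, 15, 15, 13, 9, 0
The 3 values of 15 occupy positions 4–6 → average rank 5.

3, 9, 2, 5, 1, 8, 5, 5, 7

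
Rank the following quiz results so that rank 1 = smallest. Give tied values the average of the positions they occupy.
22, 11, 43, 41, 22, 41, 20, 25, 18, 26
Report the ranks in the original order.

Sorted (ascending): 11, 18, 20, 22, 22, 25, 26, 41, 41, 43
The 2 values of 22 occupy positions 4–5 → average rank (4+5)/2 = 4.5.
The 2 values of 41 occupy positions 8–9 → average rank (8+9)/2 = 8.5.

4.5, 1, 10, 8.5, 4.5, 8.5, 3, 6, 2, 7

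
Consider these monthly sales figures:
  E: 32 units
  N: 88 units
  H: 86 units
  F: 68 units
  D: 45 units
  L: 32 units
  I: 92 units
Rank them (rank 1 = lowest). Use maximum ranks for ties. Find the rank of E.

2

Sorted (ascending): 32, 32, 45, 68, 86, 88, 92
The 2 values of 32 occupy positions 1–2 → each gets rank 2.
E has value 32 units → rank 2.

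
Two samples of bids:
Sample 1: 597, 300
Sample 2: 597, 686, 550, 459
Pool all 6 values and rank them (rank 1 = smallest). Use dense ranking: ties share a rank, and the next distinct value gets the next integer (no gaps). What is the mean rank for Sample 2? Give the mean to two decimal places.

Sorted (ascending): 300, 459, 550, 597, 597, 686
The 2 values of 597 share dense rank 4.
Remaining distinct values take the next consecutive integers.
Sample 2 values → pooled ranks: 597→4, 686→5, 550→3, 459→2
Mean rank = (4 + 5 + 3 + 2) / 4 = 3.50

3.50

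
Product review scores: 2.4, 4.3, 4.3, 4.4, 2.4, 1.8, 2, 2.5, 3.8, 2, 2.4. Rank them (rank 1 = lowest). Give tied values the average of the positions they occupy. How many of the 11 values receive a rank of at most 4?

Sorted (ascending): 1.8, 2, 2, 2.4, 2.4, 2.4, 2.5, 3.8, 4.3, 4.3, 4.4
The 2 values of 2 occupy positions 2–3 → average rank (2+3)/2 = 2.5.
The 3 values of 2.4 occupy positions 4–6 → average rank 5.
The 2 values of 4.3 occupy positions 9–10 → average rank (9+10)/2 = 9.5.
Ranks ≤ 4: {1, 2.5, 2.5} → 3 values.

3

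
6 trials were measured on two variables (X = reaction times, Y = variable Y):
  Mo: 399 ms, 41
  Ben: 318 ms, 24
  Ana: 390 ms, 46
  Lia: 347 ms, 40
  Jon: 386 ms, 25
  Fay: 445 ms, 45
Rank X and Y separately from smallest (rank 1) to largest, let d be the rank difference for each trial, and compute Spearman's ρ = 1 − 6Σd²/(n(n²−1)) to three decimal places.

0.771

Ranks of variable 1: 5, 1, 4, 2, 3, 6
Ranks of variable 2: 4, 1, 6, 3, 2, 5
d = r₁ − r₂: 1, 0, -2, -1, 1, 1
d²: 1, 0, 4, 1, 1, 1; Σd² = 8
ρ = 1 − 6·8/(6·35) = 1 − 48/210 = 0.771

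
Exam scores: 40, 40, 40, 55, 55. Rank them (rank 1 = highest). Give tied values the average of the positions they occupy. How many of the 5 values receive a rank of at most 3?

2

Sorted (descending): 55, 55, 40, 40, 40
The 2 values of 55 occupy positions 1–2 → average rank (1+2)/2 = 1.5.
The 3 values of 40 occupy positions 3–5 → average rank 4.
Ranks ≤ 3: {1.5, 1.5} → 2 values.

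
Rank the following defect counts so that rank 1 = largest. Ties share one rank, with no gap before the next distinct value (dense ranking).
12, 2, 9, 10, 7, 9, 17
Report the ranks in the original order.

Sorted (descending): 17, 12, 10, 9, 9, 7, 2
The 2 values of 9 share dense rank 4.
Remaining distinct values take the next consecutive integers.

2, 6, 4, 3, 5, 4, 1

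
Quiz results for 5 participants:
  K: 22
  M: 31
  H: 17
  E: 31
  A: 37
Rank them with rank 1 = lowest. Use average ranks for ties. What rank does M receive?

3.5

Sorted (ascending): 17, 22, 31, 31, 37
The 2 values of 31 occupy positions 3–4 → average rank (3+4)/2 = 3.5.
M has value 31 → rank 3.5.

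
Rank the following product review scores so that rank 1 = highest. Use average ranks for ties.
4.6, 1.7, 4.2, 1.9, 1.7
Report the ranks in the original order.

1, 4.5, 2, 3, 4.5

Sorted (descending): 4.6, 4.2, 1.9, 1.7, 1.7
The 2 values of 1.7 occupy positions 4–5 → average rank (4+5)/2 = 4.5.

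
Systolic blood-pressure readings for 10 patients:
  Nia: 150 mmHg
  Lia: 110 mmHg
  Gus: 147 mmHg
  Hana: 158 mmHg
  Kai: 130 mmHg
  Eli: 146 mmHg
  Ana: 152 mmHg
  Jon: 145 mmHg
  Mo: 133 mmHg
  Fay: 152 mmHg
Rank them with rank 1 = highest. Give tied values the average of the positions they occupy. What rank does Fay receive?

Sorted (descending): 158, 152, 152, 150, 147, 146, 145, 133, 130, 110
The 2 values of 152 occupy positions 2–3 → average rank (2+3)/2 = 2.5.
Fay has value 152 mmHg → rank 2.5.

2.5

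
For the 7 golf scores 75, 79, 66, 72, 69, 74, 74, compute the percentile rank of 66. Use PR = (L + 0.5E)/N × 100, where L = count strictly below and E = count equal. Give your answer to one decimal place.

7.1

N = 7.
Strictly below 66: 0. Equal to 66: 1.
PR = (0 + 0.5·1)/7 × 100 = 7.1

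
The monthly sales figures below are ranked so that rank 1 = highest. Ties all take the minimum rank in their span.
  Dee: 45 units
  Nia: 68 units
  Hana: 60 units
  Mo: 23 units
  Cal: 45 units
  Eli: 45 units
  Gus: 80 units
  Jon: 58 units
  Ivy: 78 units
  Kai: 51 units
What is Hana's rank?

Sorted (descending): 80, 78, 68, 60, 58, 51, 45, 45, 45, 23
The 3 values of 45 occupy positions 7–9 → each gets rank 7.
Hana has value 60 units → rank 4.

4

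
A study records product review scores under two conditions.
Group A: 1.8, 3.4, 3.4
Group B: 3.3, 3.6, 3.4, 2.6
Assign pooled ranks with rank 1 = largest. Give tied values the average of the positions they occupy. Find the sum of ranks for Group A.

13

Sorted (descending): 3.6, 3.4, 3.4, 3.4, 3.3, 2.6, 1.8
The 3 values of 3.4 occupy positions 2–4 → average rank 3.
Group A values → pooled ranks: 1.8→7, 3.4→3, 3.4→3
Rank sum = 7 + 3 + 3 = 13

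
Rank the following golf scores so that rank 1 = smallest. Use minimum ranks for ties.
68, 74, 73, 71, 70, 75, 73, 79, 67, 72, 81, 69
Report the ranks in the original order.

Sorted (ascending): 67, 68, 69, 70, 71, 72, 73, 73, 74, 75, 79, 81
The 2 values of 73 occupy positions 7–8 → each gets rank 7.

2, 9, 7, 5, 4, 10, 7, 11, 1, 6, 12, 3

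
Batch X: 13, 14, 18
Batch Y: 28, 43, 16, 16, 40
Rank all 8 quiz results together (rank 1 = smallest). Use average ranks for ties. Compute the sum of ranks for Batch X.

8

Sorted (ascending): 13, 14, 16, 16, 18, 28, 40, 43
The 2 values of 16 occupy positions 3–4 → average rank (3+4)/2 = 3.5.
Batch X values → pooled ranks: 13→1, 14→2, 18→5
Rank sum = 1 + 2 + 5 = 8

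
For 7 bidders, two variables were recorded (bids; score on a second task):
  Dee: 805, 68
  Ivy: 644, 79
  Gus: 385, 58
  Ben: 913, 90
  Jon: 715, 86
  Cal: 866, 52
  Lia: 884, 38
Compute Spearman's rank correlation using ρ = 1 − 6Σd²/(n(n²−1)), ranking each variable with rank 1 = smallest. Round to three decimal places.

Ranks of variable 1: 4, 2, 1, 7, 3, 5, 6
Ranks of variable 2: 4, 5, 3, 7, 6, 2, 1
d = r₁ − r₂: 0, -3, -2, 0, -3, 3, 5
d²: 0, 9, 4, 0, 9, 9, 25; Σd² = 56
ρ = 1 − 6·56/(7·48) = 1 − 336/336 = 0.000

0.000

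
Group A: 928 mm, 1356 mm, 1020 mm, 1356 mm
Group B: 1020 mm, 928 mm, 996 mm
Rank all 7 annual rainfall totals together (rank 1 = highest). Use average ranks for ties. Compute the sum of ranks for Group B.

Sorted (descending): 1356, 1356, 1020, 1020, 996, 928, 928
The 2 values of 1356 occupy positions 1–2 → average rank (1+2)/2 = 1.5.
The 2 values of 1020 occupy positions 3–4 → average rank (3+4)/2 = 3.5.
The 2 values of 928 occupy positions 6–7 → average rank (6+7)/2 = 6.5.
Group B values → pooled ranks: 1020→3.5, 928→6.5, 996→5
Rank sum = 3.5 + 6.5 + 5 = 15

15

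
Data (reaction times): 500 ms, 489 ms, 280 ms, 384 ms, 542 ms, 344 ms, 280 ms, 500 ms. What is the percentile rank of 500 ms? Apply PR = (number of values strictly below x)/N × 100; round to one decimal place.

N = 8.
Strictly below 500: 5. Equal to 500: 2.
PR = 5/8 × 100 = 62.5

62.5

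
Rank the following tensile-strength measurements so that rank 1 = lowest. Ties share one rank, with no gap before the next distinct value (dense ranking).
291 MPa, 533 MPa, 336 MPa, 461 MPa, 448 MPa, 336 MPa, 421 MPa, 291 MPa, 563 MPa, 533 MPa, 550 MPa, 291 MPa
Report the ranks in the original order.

Sorted (ascending): 291, 291, 291, 336, 336, 421, 448, 461, 533, 533, 550, 563
The 3 values of 291 share dense rank 1.
The 2 values of 336 share dense rank 2.
The 2 values of 533 share dense rank 6.
Remaining distinct values take the next consecutive integers.

1, 6, 2, 5, 4, 2, 3, 1, 8, 6, 7, 1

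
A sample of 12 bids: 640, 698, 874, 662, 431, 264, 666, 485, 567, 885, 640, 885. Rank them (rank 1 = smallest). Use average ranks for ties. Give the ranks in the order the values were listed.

5.5, 9, 10, 7, 2, 1, 8, 3, 4, 11.5, 5.5, 11.5

Sorted (ascending): 264, 431, 485, 567, 640, 640, 662, 666, 698, 874, 885, 885
The 2 values of 640 occupy positions 5–6 → average rank (5+6)/2 = 5.5.
The 2 values of 885 occupy positions 11–12 → average rank (11+12)/2 = 11.5.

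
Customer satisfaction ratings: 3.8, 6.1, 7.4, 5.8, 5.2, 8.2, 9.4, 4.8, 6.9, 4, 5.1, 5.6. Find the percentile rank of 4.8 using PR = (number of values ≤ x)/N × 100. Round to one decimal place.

25.0

N = 12.
Strictly below 4.8: 2. Equal to 4.8: 1.
PR = 3/12 × 100 = 25.0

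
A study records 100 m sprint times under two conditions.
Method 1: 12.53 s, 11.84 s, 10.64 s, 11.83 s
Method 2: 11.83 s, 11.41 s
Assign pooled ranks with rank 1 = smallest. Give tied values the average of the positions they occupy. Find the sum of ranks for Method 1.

Sorted (ascending): 10.64, 11.41, 11.83, 11.83, 11.84, 12.53
The 2 values of 11.83 occupy positions 3–4 → average rank (3+4)/2 = 3.5.
Method 1 values → pooled ranks: 12.53→6, 11.84→5, 10.64→1, 11.83→3.5
Rank sum = 6 + 5 + 1 + 3.5 = 15.5

15.5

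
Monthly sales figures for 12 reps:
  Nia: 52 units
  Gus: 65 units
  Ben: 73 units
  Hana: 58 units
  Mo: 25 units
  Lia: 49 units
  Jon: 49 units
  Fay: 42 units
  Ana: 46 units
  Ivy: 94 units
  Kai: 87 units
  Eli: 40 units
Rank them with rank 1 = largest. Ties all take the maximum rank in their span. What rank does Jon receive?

Sorted (descending): 94, 87, 73, 65, 58, 52, 49, 49, 46, 42, 40, 25
The 2 values of 49 occupy positions 7–8 → each gets rank 8.
Jon has value 49 units → rank 8.

8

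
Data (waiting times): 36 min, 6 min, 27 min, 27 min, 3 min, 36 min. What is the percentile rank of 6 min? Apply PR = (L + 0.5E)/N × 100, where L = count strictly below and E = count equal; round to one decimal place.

25.0

N = 6.
Strictly below 6: 1. Equal to 6: 1.
PR = (1 + 0.5·1)/6 × 100 = 25.0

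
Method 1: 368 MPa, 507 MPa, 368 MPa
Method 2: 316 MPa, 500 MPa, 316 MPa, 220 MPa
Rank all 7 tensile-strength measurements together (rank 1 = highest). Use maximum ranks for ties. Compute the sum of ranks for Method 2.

Sorted (descending): 507, 500, 368, 368, 316, 316, 220
The 2 values of 368 occupy positions 3–4 → each gets rank 4.
The 2 values of 316 occupy positions 5–6 → each gets rank 6.
Method 2 values → pooled ranks: 316→6, 500→2, 316→6, 220→7
Rank sum = 6 + 2 + 6 + 7 = 21

21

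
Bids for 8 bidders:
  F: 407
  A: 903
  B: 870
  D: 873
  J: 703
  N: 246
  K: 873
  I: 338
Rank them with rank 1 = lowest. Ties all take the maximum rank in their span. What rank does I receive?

Sorted (ascending): 246, 338, 407, 703, 870, 873, 873, 903
The 2 values of 873 occupy positions 6–7 → each gets rank 7.
I has value 338 → rank 2.

2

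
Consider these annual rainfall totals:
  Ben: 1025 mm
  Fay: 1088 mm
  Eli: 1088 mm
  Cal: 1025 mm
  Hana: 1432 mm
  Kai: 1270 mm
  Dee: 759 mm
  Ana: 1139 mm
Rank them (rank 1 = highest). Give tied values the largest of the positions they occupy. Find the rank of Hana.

1

Sorted (descending): 1432, 1270, 1139, 1088, 1088, 1025, 1025, 759
The 2 values of 1088 occupy positions 4–5 → each gets rank 5.
The 2 values of 1025 occupy positions 6–7 → each gets rank 7.
Hana has value 1432 mm → rank 1.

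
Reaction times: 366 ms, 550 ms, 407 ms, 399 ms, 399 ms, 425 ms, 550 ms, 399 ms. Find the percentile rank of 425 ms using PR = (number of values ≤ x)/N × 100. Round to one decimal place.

N = 8.
Strictly below 425: 5. Equal to 425: 1.
PR = 6/8 × 100 = 75.0

75.0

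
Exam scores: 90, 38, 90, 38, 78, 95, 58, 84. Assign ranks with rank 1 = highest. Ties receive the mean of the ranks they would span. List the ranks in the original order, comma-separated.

2.5, 7.5, 2.5, 7.5, 5, 1, 6, 4

Sorted (descending): 95, 90, 90, 84, 78, 58, 38, 38
The 2 values of 90 occupy positions 2–3 → average rank (2+3)/2 = 2.5.
The 2 values of 38 occupy positions 7–8 → average rank (7+8)/2 = 7.5.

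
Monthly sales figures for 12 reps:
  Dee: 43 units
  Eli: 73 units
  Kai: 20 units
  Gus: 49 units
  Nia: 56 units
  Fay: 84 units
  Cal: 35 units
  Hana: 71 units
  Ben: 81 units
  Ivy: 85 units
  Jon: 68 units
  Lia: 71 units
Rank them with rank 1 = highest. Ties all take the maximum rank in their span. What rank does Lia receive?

6

Sorted (descending): 85, 84, 81, 73, 71, 71, 68, 56, 49, 43, 35, 20
The 2 values of 71 occupy positions 5–6 → each gets rank 6.
Lia has value 71 units → rank 6.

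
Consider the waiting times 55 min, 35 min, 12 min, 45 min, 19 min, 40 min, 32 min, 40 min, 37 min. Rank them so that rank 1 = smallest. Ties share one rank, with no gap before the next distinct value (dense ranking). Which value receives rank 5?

Sorted (ascending): 12, 19, 32, 35, 37, 40, 40, 45, 55
The 2 values of 40 share dense rank 6.
Remaining distinct values take the next consecutive integers.
Rank 5 → value 37.

37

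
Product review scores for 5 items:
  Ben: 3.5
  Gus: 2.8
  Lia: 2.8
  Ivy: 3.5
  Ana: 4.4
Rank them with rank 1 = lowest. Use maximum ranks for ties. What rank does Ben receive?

Sorted (ascending): 2.8, 2.8, 3.5, 3.5, 4.4
The 2 values of 2.8 occupy positions 1–2 → each gets rank 2.
The 2 values of 3.5 occupy positions 3–4 → each gets rank 4.
Ben has value 3.5 → rank 4.

4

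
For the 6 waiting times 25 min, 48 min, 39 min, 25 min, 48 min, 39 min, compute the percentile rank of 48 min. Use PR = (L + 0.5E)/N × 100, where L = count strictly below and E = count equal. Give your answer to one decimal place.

N = 6.
Strictly below 48: 4. Equal to 48: 2.
PR = (4 + 0.5·2)/6 × 100 = 83.3

83.3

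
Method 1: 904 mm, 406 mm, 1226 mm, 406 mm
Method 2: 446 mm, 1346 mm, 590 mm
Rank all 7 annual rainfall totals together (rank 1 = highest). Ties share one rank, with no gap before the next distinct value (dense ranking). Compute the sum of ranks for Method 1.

17

Sorted (descending): 1346, 1226, 904, 590, 446, 406, 406
The 2 values of 406 share dense rank 6.
Remaining distinct values take the next consecutive integers.
Method 1 values → pooled ranks: 904→3, 406→6, 1226→2, 406→6
Rank sum = 3 + 6 + 2 + 6 = 17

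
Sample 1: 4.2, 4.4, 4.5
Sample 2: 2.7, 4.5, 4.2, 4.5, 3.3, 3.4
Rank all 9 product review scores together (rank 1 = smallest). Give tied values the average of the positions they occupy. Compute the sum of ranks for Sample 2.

Sorted (ascending): 2.7, 3.3, 3.4, 4.2, 4.2, 4.4, 4.5, 4.5, 4.5
The 2 values of 4.2 occupy positions 4–5 → average rank (4+5)/2 = 4.5.
The 3 values of 4.5 occupy positions 7–9 → average rank 8.
Sample 2 values → pooled ranks: 2.7→1, 4.5→8, 4.2→4.5, 4.5→8, 3.3→2, 3.4→3
Rank sum = 1 + 8 + 4.5 + 8 + 2 + 3 = 26.5

26.5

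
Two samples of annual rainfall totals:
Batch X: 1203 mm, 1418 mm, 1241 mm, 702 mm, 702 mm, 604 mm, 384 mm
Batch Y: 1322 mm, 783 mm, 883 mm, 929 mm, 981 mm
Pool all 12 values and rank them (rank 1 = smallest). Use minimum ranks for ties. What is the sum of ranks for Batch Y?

Sorted (ascending): 384, 604, 702, 702, 783, 883, 929, 981, 1203, 1241, 1322, 1418
The 2 values of 702 occupy positions 3–4 → each gets rank 3.
Batch Y values → pooled ranks: 1322→11, 783→5, 883→6, 929→7, 981→8
Rank sum = 11 + 5 + 6 + 7 + 8 = 37

37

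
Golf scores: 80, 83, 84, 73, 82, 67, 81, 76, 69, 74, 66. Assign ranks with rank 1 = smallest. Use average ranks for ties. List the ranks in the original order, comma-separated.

Sorted (ascending): 66, 67, 69, 73, 74, 76, 80, 81, 82, 83, 84
No ties — each value takes its position as its rank.

7, 10, 11, 4, 9, 2, 8, 6, 3, 5, 1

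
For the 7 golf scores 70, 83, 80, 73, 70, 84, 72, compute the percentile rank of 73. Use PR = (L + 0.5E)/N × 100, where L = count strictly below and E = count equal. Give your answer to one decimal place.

50.0

N = 7.
Strictly below 73: 3. Equal to 73: 1.
PR = (3 + 0.5·1)/7 × 100 = 50.0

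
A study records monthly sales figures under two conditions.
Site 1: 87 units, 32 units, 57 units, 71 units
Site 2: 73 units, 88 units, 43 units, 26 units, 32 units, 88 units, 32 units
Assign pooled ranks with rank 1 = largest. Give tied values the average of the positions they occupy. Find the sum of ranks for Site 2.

Sorted (descending): 88, 88, 87, 73, 71, 57, 43, 32, 32, 32, 26
The 2 values of 88 occupy positions 1–2 → average rank (1+2)/2 = 1.5.
The 3 values of 32 occupy positions 8–10 → average rank 9.
Site 2 values → pooled ranks: 73→4, 88→1.5, 43→7, 26→11, 32→9, 88→1.5, 32→9
Rank sum = 4 + 1.5 + 7 + 11 + 9 + 1.5 + 9 = 43

43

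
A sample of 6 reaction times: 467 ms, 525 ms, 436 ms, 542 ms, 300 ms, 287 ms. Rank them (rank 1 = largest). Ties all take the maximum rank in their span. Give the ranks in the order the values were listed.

3, 2, 4, 1, 5, 6

Sorted (descending): 542, 525, 467, 436, 300, 287
No ties — each value takes its position as its rank.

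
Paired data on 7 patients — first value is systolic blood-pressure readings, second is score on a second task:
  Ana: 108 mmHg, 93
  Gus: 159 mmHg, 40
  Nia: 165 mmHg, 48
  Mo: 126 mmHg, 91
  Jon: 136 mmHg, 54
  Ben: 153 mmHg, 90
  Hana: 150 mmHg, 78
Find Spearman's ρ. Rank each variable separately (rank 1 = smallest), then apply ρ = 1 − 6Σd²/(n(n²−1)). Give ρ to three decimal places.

Ranks of variable 1: 1, 6, 7, 2, 3, 5, 4
Ranks of variable 2: 7, 1, 2, 6, 3, 5, 4
d = r₁ − r₂: -6, 5, 5, -4, 0, 0, 0
d²: 36, 25, 25, 16, 0, 0, 0; Σd² = 102
ρ = 1 − 6·102/(7·48) = 1 − 612/336 = -0.821

-0.821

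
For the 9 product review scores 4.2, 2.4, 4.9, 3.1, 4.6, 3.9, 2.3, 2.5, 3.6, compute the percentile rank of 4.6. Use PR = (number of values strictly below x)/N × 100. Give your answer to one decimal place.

77.8

N = 9.
Strictly below 4.6: 7. Equal to 4.6: 1.
PR = 7/9 × 100 = 77.8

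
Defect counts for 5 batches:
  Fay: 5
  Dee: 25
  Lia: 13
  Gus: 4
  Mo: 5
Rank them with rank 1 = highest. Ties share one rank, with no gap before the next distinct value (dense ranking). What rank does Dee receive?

1

Sorted (descending): 25, 13, 5, 5, 4
The 2 values of 5 share dense rank 3.
Remaining distinct values take the next consecutive integers.
Dee has value 25 → rank 1.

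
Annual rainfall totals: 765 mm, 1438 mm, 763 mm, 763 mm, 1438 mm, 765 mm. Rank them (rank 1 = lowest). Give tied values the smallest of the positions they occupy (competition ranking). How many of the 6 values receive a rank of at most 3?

Sorted (ascending): 763, 763, 765, 765, 1438, 1438
The 2 values of 763 occupy positions 1–2 → each gets rank 1.
The 2 values of 765 occupy positions 3–4 → each gets rank 3.
The 2 values of 1438 occupy positions 5–6 → each gets rank 5.
Ranks ≤ 3: {1, 1, 3, 3} → 4 values.

4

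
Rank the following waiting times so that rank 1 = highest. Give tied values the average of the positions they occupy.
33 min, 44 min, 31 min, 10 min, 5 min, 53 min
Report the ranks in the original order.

3, 2, 4, 5, 6, 1

Sorted (descending): 53, 44, 33, 31, 10, 5
No ties — each value takes its position as its rank.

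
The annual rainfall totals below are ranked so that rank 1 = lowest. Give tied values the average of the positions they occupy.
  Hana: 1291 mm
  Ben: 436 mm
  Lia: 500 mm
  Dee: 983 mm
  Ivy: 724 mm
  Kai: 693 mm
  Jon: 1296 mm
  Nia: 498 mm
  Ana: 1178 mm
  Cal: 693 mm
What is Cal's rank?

4.5

Sorted (ascending): 436, 498, 500, 693, 693, 724, 983, 1178, 1291, 1296
The 2 values of 693 occupy positions 4–5 → average rank (4+5)/2 = 4.5.
Cal has value 693 mm → rank 4.5.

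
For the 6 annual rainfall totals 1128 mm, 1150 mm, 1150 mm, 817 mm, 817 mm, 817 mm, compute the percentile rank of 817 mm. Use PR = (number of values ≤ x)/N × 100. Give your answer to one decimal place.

50.0

N = 6.
Strictly below 817: 0. Equal to 817: 3.
PR = 3/6 × 100 = 50.0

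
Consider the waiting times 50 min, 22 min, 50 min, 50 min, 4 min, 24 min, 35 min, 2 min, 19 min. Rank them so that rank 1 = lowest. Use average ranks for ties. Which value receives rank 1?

2

Sorted (ascending): 2, 4, 19, 22, 24, 35, 50, 50, 50
The 3 values of 50 occupy positions 7–9 → average rank 8.
Rank 1 → value 2.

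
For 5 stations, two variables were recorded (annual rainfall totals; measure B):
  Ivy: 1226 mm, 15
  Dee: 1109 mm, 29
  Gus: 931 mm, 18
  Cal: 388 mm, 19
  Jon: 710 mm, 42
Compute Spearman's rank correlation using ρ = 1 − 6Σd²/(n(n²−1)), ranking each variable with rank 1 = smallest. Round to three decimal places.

-0.500

Ranks of variable 1: 5, 4, 3, 1, 2
Ranks of variable 2: 1, 4, 2, 3, 5
d = r₁ − r₂: 4, 0, 1, -2, -3
d²: 16, 0, 1, 4, 9; Σd² = 30
ρ = 1 − 6·30/(5·24) = 1 − 180/120 = -0.500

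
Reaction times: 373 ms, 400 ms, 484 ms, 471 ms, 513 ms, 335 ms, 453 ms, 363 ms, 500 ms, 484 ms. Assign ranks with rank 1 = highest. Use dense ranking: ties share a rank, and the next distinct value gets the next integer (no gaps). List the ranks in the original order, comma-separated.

7, 6, 3, 4, 1, 9, 5, 8, 2, 3

Sorted (descending): 513, 500, 484, 484, 471, 453, 400, 373, 363, 335
The 2 values of 484 share dense rank 3.
Remaining distinct values take the next consecutive integers.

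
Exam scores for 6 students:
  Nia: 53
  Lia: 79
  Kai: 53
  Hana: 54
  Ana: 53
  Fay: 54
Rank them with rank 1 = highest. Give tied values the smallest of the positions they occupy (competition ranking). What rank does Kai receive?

Sorted (descending): 79, 54, 54, 53, 53, 53
The 2 values of 54 occupy positions 2–3 → each gets rank 2.
The 3 values of 53 occupy positions 4–6 → each gets rank 4.
Kai has value 53 → rank 4.

4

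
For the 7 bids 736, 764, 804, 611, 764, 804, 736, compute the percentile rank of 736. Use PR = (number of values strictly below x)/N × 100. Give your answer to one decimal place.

14.3

N = 7.
Strictly below 736: 1. Equal to 736: 2.
PR = 1/7 × 100 = 14.3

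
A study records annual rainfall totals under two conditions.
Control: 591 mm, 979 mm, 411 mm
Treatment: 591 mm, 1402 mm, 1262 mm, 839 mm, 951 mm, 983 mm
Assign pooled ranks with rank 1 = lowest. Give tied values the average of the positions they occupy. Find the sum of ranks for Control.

9.5

Sorted (ascending): 411, 591, 591, 839, 951, 979, 983, 1262, 1402
The 2 values of 591 occupy positions 2–3 → average rank (2+3)/2 = 2.5.
Control values → pooled ranks: 591→2.5, 979→6, 411→1
Rank sum = 2.5 + 6 + 1 = 9.5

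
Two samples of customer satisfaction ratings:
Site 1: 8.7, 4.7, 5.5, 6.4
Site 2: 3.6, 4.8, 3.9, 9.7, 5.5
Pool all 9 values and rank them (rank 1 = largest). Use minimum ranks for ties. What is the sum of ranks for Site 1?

16

Sorted (descending): 9.7, 8.7, 6.4, 5.5, 5.5, 4.8, 4.7, 3.9, 3.6
The 2 values of 5.5 occupy positions 4–5 → each gets rank 4.
Site 1 values → pooled ranks: 8.7→2, 4.7→7, 5.5→4, 6.4→3
Rank sum = 2 + 7 + 4 + 3 = 16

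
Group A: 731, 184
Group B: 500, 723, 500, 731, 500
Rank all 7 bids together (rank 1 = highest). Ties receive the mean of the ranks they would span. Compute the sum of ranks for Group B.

19.5

Sorted (descending): 731, 731, 723, 500, 500, 500, 184
The 2 values of 731 occupy positions 1–2 → average rank (1+2)/2 = 1.5.
The 3 values of 500 occupy positions 4–6 → average rank 5.
Group B values → pooled ranks: 500→5, 723→3, 500→5, 731→1.5, 500→5
Rank sum = 5 + 3 + 5 + 1.5 + 5 = 19.5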